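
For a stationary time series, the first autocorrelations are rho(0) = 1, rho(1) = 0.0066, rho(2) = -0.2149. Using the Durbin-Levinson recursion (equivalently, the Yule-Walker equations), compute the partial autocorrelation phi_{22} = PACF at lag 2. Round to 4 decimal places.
\phi_{22} = -0.2150

The PACF at lag k is phi_{kk}, the last component of the solution
to the Yule-Walker system G_k phi = r_k where
  (G_k)_{ij} = rho(|i - j|), (r_k)_i = rho(i), i,j = 1..k.
Equivalently, Durbin-Levinson gives phi_{kk} iteratively:
  phi_{11} = rho(1)
  phi_{kk} = [rho(k) - sum_{j=1..k-1} phi_{k-1,j} rho(k-j)]
            / [1 - sum_{j=1..k-1} phi_{k-1,j} rho(j)],
  phi_{k,j} = phi_{k-1,j} - phi_{kk} phi_{k-1,k-j},  j = 1..k-1.
Step k = 1:
  phi_11 = rho(1) = 0.0066.
Step k = 2:
  phi_22 = [rho(2) - phi_11 rho(1)] / [1 - phi_11 rho(1)] = [-0.2149 - (0.0066)(0.0066)] / [1 - (0.0066)(0.0066)]
         = -0.21494356 / 0.99995644 = -0.215.
Therefore phi_{22} = -0.2150.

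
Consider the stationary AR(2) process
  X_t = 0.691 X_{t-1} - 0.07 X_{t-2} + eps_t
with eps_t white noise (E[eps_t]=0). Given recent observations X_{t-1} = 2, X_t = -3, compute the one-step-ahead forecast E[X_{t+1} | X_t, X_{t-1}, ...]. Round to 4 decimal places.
E[X_{t+1} \mid \mathcal F_t] = -2.2130

For an AR(p) model X_t = c + sum_i phi_i X_{t-i} + eps_t, the
one-step-ahead conditional mean is
  E[X_{t+1} | X_t, ...] = c + sum_i phi_i X_{t+1-i}.
Substitute known values:
  E[X_{t+1} | ...] = (0.691) * (-3) + (-0.07) * (2)
                   = -2.2130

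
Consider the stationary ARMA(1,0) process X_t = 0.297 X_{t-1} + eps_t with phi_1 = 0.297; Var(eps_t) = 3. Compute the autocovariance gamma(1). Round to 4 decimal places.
\gamma(1) = 0.9772

Multiply the model equation by X_{t-k} and take expectations. With theta_0 = psi_0 = 1 and psi_j the MA(infinity) weights, this gives
  gamma(k) - sum_i phi_i gamma(k-i) = c_k,
  c_k = sigma^2 * sum_{j=k..q} theta_j psi_{j-k}   (c_k = 0 for k > q),
using gamma(-m) = gamma(m).
Pure AR (q = 0): c_0 = sigma^2 = 3, c_k = 0 for k >= 1.
Equations for k = 0 and k = 1 (AR order 1):
  gamma(0) = phi_1 gamma(1) + c_0
  gamma(1) = phi_1 gamma(0) + c_1
Substituting the second into the first: gamma(0) (1 - phi_1^2) = c_0 + phi_1 c_1, so
  gamma(0) = c_0 / (1 - phi_1^2) = 3 / (1 - (0.297)^2) = 3 / 0.911791 = 3.290228.
  gamma(1) = phi_1 gamma(0) = (0.297)(3.290228) = 0.977198.
Therefore gamma(1) = 0.9772 (to 4 decimal places).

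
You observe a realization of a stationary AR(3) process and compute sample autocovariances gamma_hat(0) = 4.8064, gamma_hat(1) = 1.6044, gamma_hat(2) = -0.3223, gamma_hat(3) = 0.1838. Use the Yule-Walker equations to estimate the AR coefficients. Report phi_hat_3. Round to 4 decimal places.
\hat\phi_{3} = 0.1550

The Yule-Walker equations for an AR(p) process read, in matrix form,
  Gamma_p phi = r_p,   with   (Gamma_p)_{ij} = gamma(|i - j|),
                       (r_p)_i = gamma(i),   i,j = 1..p.
Substitute the sample gammas (Toeplitz matrix and right-hand side of size 3):
  Gamma_p = [[4.8064, 1.6044, -0.3223], [1.6044, 4.8064, 1.6044], [-0.3223, 1.6044, 4.8064]]
  r_p     = [1.6044, -0.3223, 0.1838]
Written out (R1..R3):
  (R1) 4.8064 phi_1 + 1.6044 phi_2 - 0.3223 phi_3 = 1.6044
  (R2) 1.6044 phi_1 + 4.8064 phi_2 + 1.6044 phi_3 = -0.3223
  (R3) -0.3223 phi_1 + 1.6044 phi_2 + 4.8064 phi_3 = 0.1838
Gaussian elimination:
  R2 <- R2 - (1.6044/4.8064) R1 = R2 - (0.333805) R1:  4.270843 phi_2 + 1.711985 phi_3 = -0.857857
  R3 <- R3 - (-0.3223/4.8064) R1 = R3 - (-0.067056) R1:  1.711985 phi_2 + 4.784788 phi_3 = 0.291385
  R3 <- R3 - (1.711985/4.270843) R2 = R3 - (0.400854) R2:  4.098531 phi_3 = 0.635261
Back-substitution:
  phi_hat_3 = 0.635261 / 4.098531 = 0.154997
  phi_hat_2 = (-0.857857 - (1.711985)(0.154997)) / 4.270843 = -0.262995
  phi_hat_1 = (1.6044 - (1.6044)(-0.262995) - (-0.3223)(0.154997)) / 4.8064 = 0.431987
So phi_hat = [0.4320, -0.2630, 0.1550].
Therefore phi_hat_3 = 0.1550.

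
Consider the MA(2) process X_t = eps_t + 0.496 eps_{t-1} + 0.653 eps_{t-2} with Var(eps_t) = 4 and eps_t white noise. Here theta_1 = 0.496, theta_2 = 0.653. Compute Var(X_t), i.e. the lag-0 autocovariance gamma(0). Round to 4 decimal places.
\gamma(0) = 6.6897

For an MA(q) process X_t = eps_t + sum_i theta_i eps_{t-i} with
Var(eps_t) = sigma^2, the variance is
  gamma(0) = sigma^2 * (1 + sum_i theta_i^2).
  sum_i theta_i^2 = (0.496)^2 + (0.653)^2 = 0.246016 + 0.426409 = 0.672425.
  gamma(0) = 4 * (1 + 0.672425) = 4 * 1.672425 = 6.6897.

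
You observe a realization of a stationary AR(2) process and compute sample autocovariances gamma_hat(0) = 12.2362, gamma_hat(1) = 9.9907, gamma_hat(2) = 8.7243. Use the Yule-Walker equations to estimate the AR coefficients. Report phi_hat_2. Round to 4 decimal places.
\hat\phi_{2} = 0.1390

The Yule-Walker equations for an AR(p) process read, in matrix form,
  Gamma_p phi = r_p,   with   (Gamma_p)_{ij} = gamma(|i - j|),
                       (r_p)_i = gamma(i),   i,j = 1..p.
Substitute the sample gammas (Toeplitz matrix and right-hand side of size 2):
  Gamma_p = [[12.2362, 9.9907], [9.9907, 12.2362]]
  r_p     = [9.9907, 8.7243]
Written out:
  12.2362 phi_1 + 9.9907 phi_2 = 9.9907
  9.9907 phi_1 + 12.2362 phi_2 = 8.7243
Solve by Cramer's rule:
  det = gamma(0)^2 - gamma(1)^2 = (12.2362)^2 - (9.9907)^2 = 149.72459044 - 99.81408649 = 49.91050395
  phi_hat_1 = [gamma(1) gamma(0) - gamma(1) gamma(2)] / det = [(9.9907)(12.2362) - (9.9907)(8.7243)] / 49.91050395 = 35.08633933 / 49.91050395 = 0.703
  phi_hat_2 = [gamma(0) gamma(2) - gamma(1)^2] / det = [(12.2362)(8.7243) - (9.9907)^2] / 49.91050395 = 6.93819317 / 49.91050395 = 0.139
So phi_hat = [0.7030, 0.1390].
Therefore phi_hat_2 = 0.1390.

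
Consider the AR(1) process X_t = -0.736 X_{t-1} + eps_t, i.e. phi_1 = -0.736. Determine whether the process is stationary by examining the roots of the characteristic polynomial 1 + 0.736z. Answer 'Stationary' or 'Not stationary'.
\text{Stationary}

The AR(p) characteristic polynomial is P(z) = 1 + 0.736z.
Stationarity requires all roots to lie outside the unit circle, i.e. |z| > 1 for every root.
This is linear in z: 1 + (0.736) z = 0  =>  z = -1/(0.736) = -1.358696,  |z| = 1.358696.
Moduli of all roots: 1.3587.
All moduli strictly greater than 1? Yes.
Verdict: Stationary.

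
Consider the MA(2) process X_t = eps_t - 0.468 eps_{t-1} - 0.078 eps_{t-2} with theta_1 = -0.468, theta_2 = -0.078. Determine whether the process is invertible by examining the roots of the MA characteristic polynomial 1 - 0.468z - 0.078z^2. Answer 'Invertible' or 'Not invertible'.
\text{Invertible}

The MA(q) characteristic polynomial is P(z) = 1 - 0.468z - 0.078z^2.
Invertibility requires all roots to lie outside the unit circle, i.e. |z| > 1 for every root.
Set 1 + (-0.468) z + (-0.078) z^2 = 0, i.e. a z^2 + b z + c = 0 with a = -0.078, b = -0.468, c = 1.
Discriminant D = b^2 - 4ac = (-0.468)^2 - 4*(-0.078)*1 = 0.219024 - (-0.312) = 0.531024.
D >= 0, so the roots are real: z = (-b +/- sqrt(D)) / (2a) = (0.468 +/- 0.728714) / (-0.156).
  z_1 = (0.468 + 0.728714) / (-0.156) = -7.6712,   |z_1| = 7.6712.
  z_2 = (0.468 - 0.728714) / (-0.156) = 1.6712,   |z_2| = 1.6712.
Moduli of all roots: 7.6712, 1.6712.
All moduli strictly greater than 1? Yes.
Verdict: Invertible.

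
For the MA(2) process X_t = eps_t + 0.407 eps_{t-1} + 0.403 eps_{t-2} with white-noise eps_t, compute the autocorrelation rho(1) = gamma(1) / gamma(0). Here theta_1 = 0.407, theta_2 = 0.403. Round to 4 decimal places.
\rho(1) = 0.4300

For an MA(q) process with theta_0 = 1, the autocovariance is
  gamma(k) = sigma^2 * sum_{i=0..q-k} theta_i * theta_{i+k},
and rho(k) = gamma(k) / gamma(0). Sigma^2 cancels.
  numerator   = (1)*(0.407) + (0.407)*(0.403) = 0.571021.
  denominator = (1)^2 + (0.407)^2 + (0.403)^2 = 1.328058.
  rho(1) = 0.571021 / 1.328058 = 0.4300.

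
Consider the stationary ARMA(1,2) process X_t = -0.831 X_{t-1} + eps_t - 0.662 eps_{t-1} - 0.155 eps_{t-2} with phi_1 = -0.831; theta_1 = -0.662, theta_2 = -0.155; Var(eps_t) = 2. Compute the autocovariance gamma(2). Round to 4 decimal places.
\gamma(2) = 10.1263

Multiply the model equation by X_{t-k} and take expectations. With theta_0 = psi_0 = 1 and psi_j the MA(infinity) weights, this gives
  gamma(k) - sum_i phi_i gamma(k-i) = c_k,
  c_k = sigma^2 * sum_{j=k..q} theta_j psi_{j-k}   (c_k = 0 for k > q),
using gamma(-m) = gamma(m).
psi-weights needed (psi_j = theta_j + sum_i phi_i psi_{j-i}):
  psi_1 = theta_1 + phi_1 = -0.662 + (-0.831) = -1.493
  psi_2 = theta_2 + phi_1 psi_1 = -0.155 + (-0.831)(-1.493) = 1.085683
Right-hand sides:
  c_0 = sigma^2 (1 + theta_1 psi_1 + theta_2 psi_2) = 2 * (1 + (-0.662)(-1.493) + (-0.155)(1.085683)) = 2 * 1.820085 = 3.64017
  c_1 = sigma^2 (theta_1 + theta_2 psi_1) = 2 * (-0.662 + (-0.155)(-1.493)) = -0.86117
  c_2 = sigma^2 theta_2 = 2 * (-0.155) = -0.31
Equations for k = 0 and k = 1 (AR order 1):
  gamma(0) = phi_1 gamma(1) + c_0
  gamma(1) = phi_1 gamma(0) + c_1
Substituting the second into the first: gamma(0) (1 - phi_1^2) = c_0 + phi_1 c_1, so
  gamma(0) = (c_0 + phi_1 c_1) / (1 - phi_1^2) = (3.64017 + (-0.831)(-0.86117)) / (1 - (-0.831)^2) = 4.355803 / 0.309439 = 14.07645.
  gamma(1) = phi_1 gamma(0) + c_1 = (-0.831)(14.07645) + (-0.86117) = -12.5587.
For k = 2: gamma(2) = phi_1 gamma(1) + c_2
  = (-0.831)(-12.5587) + (-0.31) = 10.126279.
Therefore gamma(2) = 10.1263 (to 4 decimal places).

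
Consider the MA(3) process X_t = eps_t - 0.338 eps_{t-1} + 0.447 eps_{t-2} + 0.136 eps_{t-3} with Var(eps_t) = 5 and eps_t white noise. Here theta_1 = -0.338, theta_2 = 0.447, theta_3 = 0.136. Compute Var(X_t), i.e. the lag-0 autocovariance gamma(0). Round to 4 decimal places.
\gamma(0) = 6.6627

For an MA(q) process X_t = eps_t + sum_i theta_i eps_{t-i} with
Var(eps_t) = sigma^2, the variance is
  gamma(0) = sigma^2 * (1 + sum_i theta_i^2).
  sum_i theta_i^2 = (-0.338)^2 + (0.447)^2 + (0.136)^2 = 0.114244 + 0.199809 + 0.018496 = 0.332549.
  gamma(0) = 5 * (1 + 0.332549) = 5 * 1.332549 = 6.662745, which rounds to 6.6627.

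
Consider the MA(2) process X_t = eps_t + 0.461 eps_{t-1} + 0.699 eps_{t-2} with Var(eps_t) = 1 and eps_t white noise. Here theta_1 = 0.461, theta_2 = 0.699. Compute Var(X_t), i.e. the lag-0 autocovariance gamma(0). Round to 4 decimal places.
\gamma(0) = 1.7011

For an MA(q) process X_t = eps_t + sum_i theta_i eps_{t-i} with
Var(eps_t) = sigma^2, the variance is
  gamma(0) = sigma^2 * (1 + sum_i theta_i^2).
  sum_i theta_i^2 = (0.461)^2 + (0.699)^2 = 0.212521 + 0.488601 = 0.701122.
  gamma(0) = 1 * (1 + 0.701122) = 1 * 1.701122 = 1.701122, which rounds to 1.7011.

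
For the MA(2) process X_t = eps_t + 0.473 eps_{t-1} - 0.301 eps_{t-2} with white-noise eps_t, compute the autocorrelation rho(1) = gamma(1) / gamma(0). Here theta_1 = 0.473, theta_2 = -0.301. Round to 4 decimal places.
\rho(1) = 0.2516

For an MA(q) process with theta_0 = 1, the autocovariance is
  gamma(k) = sigma^2 * sum_{i=0..q-k} theta_i * theta_{i+k},
and rho(k) = gamma(k) / gamma(0). Sigma^2 cancels.
  numerator   = (1)*(0.473) + (0.473)*(-0.301) = 0.330627.
  denominator = (1)^2 + (0.473)^2 + (-0.301)^2 = 1.31433.
  rho(1) = 0.330627 / 1.31433 = 0.2516.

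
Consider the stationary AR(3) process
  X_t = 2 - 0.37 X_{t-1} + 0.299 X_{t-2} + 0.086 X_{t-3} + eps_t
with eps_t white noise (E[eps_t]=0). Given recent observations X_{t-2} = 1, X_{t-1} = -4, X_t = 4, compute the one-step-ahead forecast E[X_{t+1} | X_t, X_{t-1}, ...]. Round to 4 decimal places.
E[X_{t+1} \mid \mathcal F_t] = -0.5900

For an AR(p) model X_t = c + sum_i phi_i X_{t-i} + eps_t, the
one-step-ahead conditional mean is
  E[X_{t+1} | X_t, ...] = c + sum_i phi_i X_{t+1-i}.
Substitute known values:
  E[X_{t+1} | ...] = 2 + (-0.37) * (4) + (0.299) * (-4) + (0.086) * (1)
                   = -0.5900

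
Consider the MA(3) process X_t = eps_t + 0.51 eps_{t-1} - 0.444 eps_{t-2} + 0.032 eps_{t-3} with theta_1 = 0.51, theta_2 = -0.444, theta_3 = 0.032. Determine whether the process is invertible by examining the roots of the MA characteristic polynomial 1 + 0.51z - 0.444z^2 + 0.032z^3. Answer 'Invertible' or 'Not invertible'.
\text{Invertible}

The MA(q) characteristic polynomial is P(z) = 1 + 0.51z - 0.444z^2 + 0.032z^3.
Invertibility requires all roots to lie outside the unit circle, i.e. |z| > 1 for every root.
Degree 3: look for a simple real root z0 first, then factor out (1 - z/z0) and solve the remaining quadratic.
Testing z0 = 2.5: P(2.5) = 1 + (0.51)(2.5) + (-0.444)(2.5)^2 + (0.032)(2.5)^3
  = 1 + (1.275) + (-2.775) + (0.5) = 0.  So z_0 = 2.5 is a root, |z_0| = 2.5.
Divide out the factor (1 - 0.4 z) = (1 - z/z0) (since 1/z0 = 0.4):
  P(z) = (1 - 0.4 z)(1 + (0.91) z + (-0.08) z^2)
  [check: z-coef 0.91 - (0.4) = 0.51; z^2-coef -0.08 - (0.4)(0.91) = -0.444; z^3-coef -(0.4)(-0.08) = 0.032.]
Remaining roots from the quadratic factor 1 + (0.91) z + (-0.08) z^2:
  Set 1 + (0.91) z + (-0.08) z^2 = 0, i.e. a z^2 + b z + c = 0 with a = -0.08, b = 0.91, c = 1.
  Discriminant D = b^2 - 4ac = (0.91)^2 - 4*(-0.08)*1 = 0.8281 - (-0.32) = 1.1481.
  D >= 0, so the roots are real: z = (-b +/- sqrt(D)) / (2a) = (-0.91 +/- 1.071494) / (-0.16).
    z_1 = (-0.91 + 1.071494) / (-0.16) = -1.0093,   |z_1| = 1.0093.
    z_2 = (-0.91 - 1.071494) / (-0.16) = 12.3843,   |z_2| = 12.3843.
Moduli of all roots: 2.5000, 1.0093, 12.3843.
All moduli strictly greater than 1? Yes.
Verdict: Invertible.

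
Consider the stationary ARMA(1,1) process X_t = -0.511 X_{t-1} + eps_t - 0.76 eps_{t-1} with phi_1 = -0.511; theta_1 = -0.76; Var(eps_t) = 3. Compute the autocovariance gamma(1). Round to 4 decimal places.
\gamma(1) = -7.1647

Multiply the model equation by X_{t-k} and take expectations. With theta_0 = psi_0 = 1 and psi_j the MA(infinity) weights, this gives
  gamma(k) - sum_i phi_i gamma(k-i) = c_k,
  c_k = sigma^2 * sum_{j=k..q} theta_j psi_{j-k}   (c_k = 0 for k > q),
using gamma(-m) = gamma(m).
psi-weights needed (psi_j = theta_j + sum_i phi_i psi_{j-i}):
  psi_1 = theta_1 + phi_1 = -0.76 + (-0.511) = -1.271
Right-hand sides:
  c_0 = sigma^2 (1 + theta_1 psi_1) = 3 * (1 + (-0.76)(-1.271)) = 3 * 1.96596 = 5.89788
  c_1 = sigma^2 theta_1 = 3 * (-0.76) = -2.28
  c_2 = 0
Equations for k = 0 and k = 1 (AR order 1):
  gamma(0) = phi_1 gamma(1) + c_0
  gamma(1) = phi_1 gamma(0) + c_1
Substituting the second into the first: gamma(0) (1 - phi_1^2) = c_0 + phi_1 c_1, so
  gamma(0) = (c_0 + phi_1 c_1) / (1 - phi_1^2) = (5.89788 + (-0.511)(-2.28)) / (1 - (-0.511)^2) = 7.06296 / 0.738879 = 9.559021.
  gamma(1) = phi_1 gamma(0) + c_1 = (-0.511)(9.559021) + (-2.28) = -7.16466.
Therefore gamma(1) = -7.1647 (to 4 decimal places).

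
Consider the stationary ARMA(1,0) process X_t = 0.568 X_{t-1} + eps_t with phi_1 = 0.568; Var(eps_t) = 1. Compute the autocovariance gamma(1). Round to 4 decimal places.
\gamma(1) = 0.8385

Multiply the model equation by X_{t-k} and take expectations. With theta_0 = psi_0 = 1 and psi_j the MA(infinity) weights, this gives
  gamma(k) - sum_i phi_i gamma(k-i) = c_k,
  c_k = sigma^2 * sum_{j=k..q} theta_j psi_{j-k}   (c_k = 0 for k > q),
using gamma(-m) = gamma(m).
Pure AR (q = 0): c_0 = sigma^2 = 1, c_k = 0 for k >= 1.
Equations for k = 0 and k = 1 (AR order 1):
  gamma(0) = phi_1 gamma(1) + c_0
  gamma(1) = phi_1 gamma(0) + c_1
Substituting the second into the first: gamma(0) (1 - phi_1^2) = c_0 + phi_1 c_1, so
  gamma(0) = c_0 / (1 - phi_1^2) = 1 / (1 - (0.568)^2) = 1 / 0.677376 = 1.476285.
  gamma(1) = phi_1 gamma(0) = (0.568)(1.476285) = 0.83853.
Therefore gamma(1) = 0.8385 (to 4 decimal places).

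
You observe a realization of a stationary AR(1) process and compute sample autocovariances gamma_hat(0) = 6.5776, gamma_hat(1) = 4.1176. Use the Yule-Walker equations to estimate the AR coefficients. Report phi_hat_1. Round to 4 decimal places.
\hat\phi_{1} = 0.6260

The Yule-Walker equations for an AR(p) process read, in matrix form,
  Gamma_p phi = r_p,   with   (Gamma_p)_{ij} = gamma(|i - j|),
                       (r_p)_i = gamma(i),   i,j = 1..p.
Substitute the sample gammas (Toeplitz matrix and right-hand side of size 1):
  Gamma_p = [[6.5776]]
  r_p     = [4.1176]
With p = 1 this is the single equation gamma(0) phi_1 = gamma(1):
  phi_hat_1 = gamma(1) / gamma(0) = 4.1176 / 6.5776 = 0.6260.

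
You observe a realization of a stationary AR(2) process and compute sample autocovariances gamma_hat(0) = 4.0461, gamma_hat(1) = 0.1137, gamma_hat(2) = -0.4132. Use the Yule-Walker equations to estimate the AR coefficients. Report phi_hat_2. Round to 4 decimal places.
\hat\phi_{2} = -0.1030

The Yule-Walker equations for an AR(p) process read, in matrix form,
  Gamma_p phi = r_p,   with   (Gamma_p)_{ij} = gamma(|i - j|),
                       (r_p)_i = gamma(i),   i,j = 1..p.
Substitute the sample gammas (Toeplitz matrix and right-hand side of size 2):
  Gamma_p = [[4.0461, 0.1137], [0.1137, 4.0461]]
  r_p     = [0.1137, -0.4132]
Written out:
  4.0461 phi_1 + 0.1137 phi_2 = 0.1137
  0.1137 phi_1 + 4.0461 phi_2 = -0.4132
Solve by Cramer's rule:
  det = gamma(0)^2 - gamma(1)^2 = (4.0461)^2 - (0.1137)^2 = 16.37092521 - 0.01292769 = 16.35799752
  phi_hat_1 = [gamma(1) gamma(0) - gamma(1) gamma(2)] / det = [(0.1137)(4.0461) - (0.1137)(-0.4132)] / 16.35799752 = 0.50702241 / 16.35799752 = 0.031
  phi_hat_2 = [gamma(0) gamma(2) - gamma(1)^2] / det = [(4.0461)(-0.4132) - (0.1137)^2] / 16.35799752 = -1.68477621 / 16.35799752 = -0.103
So phi_hat = [0.0310, -0.1030].
Therefore phi_hat_2 = -0.1030.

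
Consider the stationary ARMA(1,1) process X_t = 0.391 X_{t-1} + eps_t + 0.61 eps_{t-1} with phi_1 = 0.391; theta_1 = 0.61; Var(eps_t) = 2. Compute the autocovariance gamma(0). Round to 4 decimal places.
\gamma(0) = 4.3657

Multiply the model equation by X_{t-k} and take expectations. With theta_0 = psi_0 = 1 and psi_j the MA(infinity) weights, this gives
  gamma(k) - sum_i phi_i gamma(k-i) = c_k,
  c_k = sigma^2 * sum_{j=k..q} theta_j psi_{j-k}   (c_k = 0 for k > q),
using gamma(-m) = gamma(m).
psi-weights needed (psi_j = theta_j + sum_i phi_i psi_{j-i}):
  psi_1 = theta_1 + phi_1 = 0.61 + (0.391) = 1.001
Right-hand sides:
  c_0 = sigma^2 (1 + theta_1 psi_1) = 2 * (1 + (0.61)(1.001)) = 2 * 1.61061 = 3.22122
  c_1 = sigma^2 theta_1 = 2 * (0.61) = 1.22
  c_2 = 0
Equations for k = 0 and k = 1 (AR order 1):
  gamma(0) = phi_1 gamma(1) + c_0
  gamma(1) = phi_1 gamma(0) + c_1
Substituting the second into the first: gamma(0) (1 - phi_1^2) = c_0 + phi_1 c_1, so
  gamma(0) = (c_0 + phi_1 c_1) / (1 - phi_1^2) = (3.22122 + (0.391)(1.22)) / (1 - (0.391)^2) = 3.69824 / 0.847119 = 4.365668.
Therefore gamma(0) = 4.3657 (to 4 decimal places).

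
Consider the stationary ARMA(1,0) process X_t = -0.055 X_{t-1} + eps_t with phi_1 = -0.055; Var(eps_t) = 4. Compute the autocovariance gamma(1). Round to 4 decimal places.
\gamma(1) = -0.2207

Multiply the model equation by X_{t-k} and take expectations. With theta_0 = psi_0 = 1 and psi_j the MA(infinity) weights, this gives
  gamma(k) - sum_i phi_i gamma(k-i) = c_k,
  c_k = sigma^2 * sum_{j=k..q} theta_j psi_{j-k}   (c_k = 0 for k > q),
using gamma(-m) = gamma(m).
Pure AR (q = 0): c_0 = sigma^2 = 4, c_k = 0 for k >= 1.
Equations for k = 0 and k = 1 (AR order 1):
  gamma(0) = phi_1 gamma(1) + c_0
  gamma(1) = phi_1 gamma(0) + c_1
Substituting the second into the first: gamma(0) (1 - phi_1^2) = c_0 + phi_1 c_1, so
  gamma(0) = c_0 / (1 - phi_1^2) = 4 / (1 - (-0.055)^2) = 4 / 0.996975 = 4.012137.
  gamma(1) = phi_1 gamma(0) = (-0.055)(4.012137) = -0.220668.
Therefore gamma(1) = -0.2207 (to 4 decimal places).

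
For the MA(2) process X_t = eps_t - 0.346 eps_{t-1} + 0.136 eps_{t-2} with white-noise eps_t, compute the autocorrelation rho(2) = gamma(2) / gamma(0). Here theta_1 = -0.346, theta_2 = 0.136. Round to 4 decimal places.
\rho(2) = 0.1195

For an MA(q) process with theta_0 = 1, the autocovariance is
  gamma(k) = sigma^2 * sum_{i=0..q-k} theta_i * theta_{i+k},
and rho(k) = gamma(k) / gamma(0). Sigma^2 cancels.
  numerator   = (1)*(0.136) = 0.136.
  denominator = (1)^2 + (-0.346)^2 + (0.136)^2 = 1.138212.
  rho(2) = 0.136 / 1.138212 = 0.1195.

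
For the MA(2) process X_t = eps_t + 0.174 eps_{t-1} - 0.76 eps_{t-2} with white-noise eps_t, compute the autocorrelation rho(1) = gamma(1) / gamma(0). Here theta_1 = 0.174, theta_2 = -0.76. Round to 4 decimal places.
\rho(1) = 0.0260

For an MA(q) process with theta_0 = 1, the autocovariance is
  gamma(k) = sigma^2 * sum_{i=0..q-k} theta_i * theta_{i+k},
and rho(k) = gamma(k) / gamma(0). Sigma^2 cancels.
  numerator   = (1)*(0.174) + (0.174)*(-0.76) = 0.04176.
  denominator = (1)^2 + (0.174)^2 + (-0.76)^2 = 1.607876.
  rho(1) = 0.04176 / 1.607876 = 0.0260.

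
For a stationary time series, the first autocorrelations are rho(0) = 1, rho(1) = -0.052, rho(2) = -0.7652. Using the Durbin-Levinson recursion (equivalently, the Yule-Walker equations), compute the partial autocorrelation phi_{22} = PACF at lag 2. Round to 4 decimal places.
\phi_{22} = -0.7700

The PACF at lag k is phi_{kk}, the last component of the solution
to the Yule-Walker system G_k phi = r_k where
  (G_k)_{ij} = rho(|i - j|), (r_k)_i = rho(i), i,j = 1..k.
Equivalently, Durbin-Levinson gives phi_{kk} iteratively:
  phi_{11} = rho(1)
  phi_{kk} = [rho(k) - sum_{j=1..k-1} phi_{k-1,j} rho(k-j)]
            / [1 - sum_{j=1..k-1} phi_{k-1,j} rho(j)],
  phi_{k,j} = phi_{k-1,j} - phi_{kk} phi_{k-1,k-j},  j = 1..k-1.
Step k = 1:
  phi_11 = rho(1) = -0.052.
Step k = 2:
  phi_22 = [rho(2) - phi_11 rho(1)] / [1 - phi_11 rho(1)] = [-0.7652 - (-0.052)(-0.052)] / [1 - (-0.052)(-0.052)]
         = -0.767904 / 0.997296 = -0.77.
Therefore phi_{22} = -0.7700.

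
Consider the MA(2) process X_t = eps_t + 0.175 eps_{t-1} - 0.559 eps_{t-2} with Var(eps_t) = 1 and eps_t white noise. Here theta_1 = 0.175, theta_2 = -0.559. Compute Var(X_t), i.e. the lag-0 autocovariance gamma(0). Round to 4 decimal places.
\gamma(0) = 1.3431

For an MA(q) process X_t = eps_t + sum_i theta_i eps_{t-i} with
Var(eps_t) = sigma^2, the variance is
  gamma(0) = sigma^2 * (1 + sum_i theta_i^2).
  sum_i theta_i^2 = (0.175)^2 + (-0.559)^2 = 0.030625 + 0.312481 = 0.343106.
  gamma(0) = 1 * (1 + 0.343106) = 1 * 1.343106 = 1.343106, which rounds to 1.3431.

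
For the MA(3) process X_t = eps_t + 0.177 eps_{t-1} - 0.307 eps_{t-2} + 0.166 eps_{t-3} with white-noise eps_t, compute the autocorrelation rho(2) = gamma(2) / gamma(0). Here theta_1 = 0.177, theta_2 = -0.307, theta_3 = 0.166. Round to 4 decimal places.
\rho(2) = -0.2408

For an MA(q) process with theta_0 = 1, the autocovariance is
  gamma(k) = sigma^2 * sum_{i=0..q-k} theta_i * theta_{i+k},
and rho(k) = gamma(k) / gamma(0). Sigma^2 cancels.
  numerator   = (1)*(-0.307) + (0.177)*(0.166) = -0.277618.
  denominator = (1)^2 + (0.177)^2 + (-0.307)^2 + (0.166)^2 = 1.153134.
  rho(2) = -0.277618 / 1.153134 = -0.2408.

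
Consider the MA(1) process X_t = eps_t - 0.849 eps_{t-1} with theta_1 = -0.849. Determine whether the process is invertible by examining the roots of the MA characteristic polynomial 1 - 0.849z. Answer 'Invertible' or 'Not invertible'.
\text{Invertible}

The MA(q) characteristic polynomial is P(z) = 1 - 0.849z.
Invertibility requires all roots to lie outside the unit circle, i.e. |z| > 1 for every root.
This is linear in z: 1 + (-0.849) z = 0  =>  z = -1/(-0.849) = 1.177856,  |z| = 1.177856.
Moduli of all roots: 1.1779.
All moduli strictly greater than 1? Yes.
Verdict: Invertible.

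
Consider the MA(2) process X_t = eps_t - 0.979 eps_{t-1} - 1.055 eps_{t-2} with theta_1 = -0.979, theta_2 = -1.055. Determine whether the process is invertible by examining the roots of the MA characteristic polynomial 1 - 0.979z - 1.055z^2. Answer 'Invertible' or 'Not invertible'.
\text{Not invertible}

The MA(q) characteristic polynomial is P(z) = 1 - 0.979z - 1.055z^2.
Invertibility requires all roots to lie outside the unit circle, i.e. |z| > 1 for every root.
Set 1 + (-0.979) z + (-1.055) z^2 = 0, i.e. a z^2 + b z + c = 0 with a = -1.055, b = -0.979, c = 1.
Discriminant D = b^2 - 4ac = (-0.979)^2 - 4*(-1.055)*1 = 0.958441 - (-4.22) = 5.178441.
D >= 0, so the roots are real: z = (-b +/- sqrt(D)) / (2a) = (0.979 +/- 2.275619) / (-2.11).
  z_1 = (0.979 + 2.275619) / (-2.11) = -1.5425,   |z_1| = 1.5425.
  z_2 = (0.979 - 2.275619) / (-2.11) = 0.6145,   |z_2| = 0.6145.
Moduli of all roots: 1.5425, 0.6145.
All moduli strictly greater than 1? No.
Verdict: Not invertible.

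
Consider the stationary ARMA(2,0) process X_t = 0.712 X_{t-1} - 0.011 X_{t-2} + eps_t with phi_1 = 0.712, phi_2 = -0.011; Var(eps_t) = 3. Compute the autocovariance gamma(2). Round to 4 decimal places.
\gamma(2) = 2.9194

Multiply the model equation by X_{t-k} and take expectations. With theta_0 = psi_0 = 1 and psi_j the MA(infinity) weights, this gives
  gamma(k) - sum_i phi_i gamma(k-i) = c_k,
  c_k = sigma^2 * sum_{j=k..q} theta_j psi_{j-k}   (c_k = 0 for k > q),
using gamma(-m) = gamma(m).
Pure AR (q = 0): c_0 = sigma^2 = 3, c_k = 0 for k >= 1.
Equations for k = 0, 1, 2 (AR order 2, c_2 = 0):
  (E0) gamma(0) = phi_1 gamma(1) + phi_2 gamma(2) + c_0
  (E1) gamma(1) = phi_1 gamma(0) + phi_2 gamma(1) + c_1
  (E2) gamma(2) = phi_1 gamma(1) + phi_2 gamma(0)
From (E1): gamma(1) = A gamma(0) + B with
  A = phi_1 / (1 - phi_2) = 0.712 / 1.011 = 0.704253,   B = c_1 / (1 - phi_2) = 0 / 1.011 = 0.
Insert (E2) into (E0): gamma(0) (1 - phi_2^2) = phi_1 (1 + phi_2) gamma(1) + c_0.
  phi_1 (1 + phi_2) = (0.712)(0.989) = 0.704168,   1 - phi_2^2 = 0.999879.
Replace gamma(1) by A gamma(0) + B and collect gamma(0):
  gamma(0) [0.999879 - (0.704168)(0.704253)] = c_0 = 3
  gamma(0) * 0.503966 = 3
  gamma(0) = 3 / 0.503966 = 5.952778.
  gamma(1) = A gamma(0) = (0.704253)(5.952778) = 4.192263.
  gamma(2) = phi_1 gamma(1) + phi_2 gamma(0) = (0.712)(4.192263) + (-0.011)(5.952778) = 2.919411.
Therefore gamma(2) = 2.9194 (to 4 decimal places).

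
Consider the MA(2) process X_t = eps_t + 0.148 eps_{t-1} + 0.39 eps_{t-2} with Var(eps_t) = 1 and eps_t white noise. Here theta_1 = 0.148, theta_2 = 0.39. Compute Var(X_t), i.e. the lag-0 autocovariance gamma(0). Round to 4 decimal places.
\gamma(0) = 1.1740

For an MA(q) process X_t = eps_t + sum_i theta_i eps_{t-i} with
Var(eps_t) = sigma^2, the variance is
  gamma(0) = sigma^2 * (1 + sum_i theta_i^2).
  sum_i theta_i^2 = (0.148)^2 + (0.39)^2 = 0.021904 + 0.1521 = 0.174004.
  gamma(0) = 1 * (1 + 0.174004) = 1 * 1.174004 = 1.174004, which rounds to 1.1740.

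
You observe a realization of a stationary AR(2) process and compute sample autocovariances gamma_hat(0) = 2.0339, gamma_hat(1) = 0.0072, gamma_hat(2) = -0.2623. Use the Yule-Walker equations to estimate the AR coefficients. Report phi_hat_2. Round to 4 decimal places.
\hat\phi_{2} = -0.1290

The Yule-Walker equations for an AR(p) process read, in matrix form,
  Gamma_p phi = r_p,   with   (Gamma_p)_{ij} = gamma(|i - j|),
                       (r_p)_i = gamma(i),   i,j = 1..p.
Substitute the sample gammas (Toeplitz matrix and right-hand side of size 2):
  Gamma_p = [[2.0339, 0.0072], [0.0072, 2.0339]]
  r_p     = [0.0072, -0.2623]
Written out:
  2.0339 phi_1 + 0.0072 phi_2 = 0.0072
  0.0072 phi_1 + 2.0339 phi_2 = -0.2623
Solve by Cramer's rule:
  det = gamma(0)^2 - gamma(1)^2 = (2.0339)^2 - (0.0072)^2 = 4.13674921 - 0.00005184 = 4.13669737
  phi_hat_1 = [gamma(1) gamma(0) - gamma(1) gamma(2)] / det = [(0.0072)(2.0339) - (0.0072)(-0.2623)] / 4.13669737 = 0.01653264 / 4.13669737 = 0.004
  phi_hat_2 = [gamma(0) gamma(2) - gamma(1)^2] / det = [(2.0339)(-0.2623) - (0.0072)^2] / 4.13669737 = -0.53354381 / 4.13669737 = -0.129
So phi_hat = [0.0040, -0.1290].
Therefore phi_hat_2 = -0.1290.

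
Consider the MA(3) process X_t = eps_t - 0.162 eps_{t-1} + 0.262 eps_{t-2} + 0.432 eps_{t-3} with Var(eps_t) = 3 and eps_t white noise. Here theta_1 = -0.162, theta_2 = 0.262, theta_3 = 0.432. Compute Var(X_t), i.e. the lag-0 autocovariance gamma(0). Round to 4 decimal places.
\gamma(0) = 3.8445

For an MA(q) process X_t = eps_t + sum_i theta_i eps_{t-i} with
Var(eps_t) = sigma^2, the variance is
  gamma(0) = sigma^2 * (1 + sum_i theta_i^2).
  sum_i theta_i^2 = (-0.162)^2 + (0.262)^2 + (0.432)^2 = 0.026244 + 0.068644 + 0.186624 = 0.281512.
  gamma(0) = 3 * (1 + 0.281512) = 3 * 1.281512 = 3.844536, which rounds to 3.8445.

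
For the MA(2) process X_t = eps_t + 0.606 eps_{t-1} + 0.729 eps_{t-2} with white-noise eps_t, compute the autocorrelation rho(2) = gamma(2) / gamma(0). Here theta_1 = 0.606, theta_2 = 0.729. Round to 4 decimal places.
\rho(2) = 0.3840

For an MA(q) process with theta_0 = 1, the autocovariance is
  gamma(k) = sigma^2 * sum_{i=0..q-k} theta_i * theta_{i+k},
and rho(k) = gamma(k) / gamma(0). Sigma^2 cancels.
  numerator   = (1)*(0.729) = 0.729.
  denominator = (1)^2 + (0.606)^2 + (0.729)^2 = 1.898677.
  rho(2) = 0.729 / 1.898677 = 0.3840.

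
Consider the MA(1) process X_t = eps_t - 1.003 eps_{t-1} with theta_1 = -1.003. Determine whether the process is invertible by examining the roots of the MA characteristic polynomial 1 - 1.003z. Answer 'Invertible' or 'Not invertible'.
\text{Not invertible}

The MA(q) characteristic polynomial is P(z) = 1 - 1.003z.
Invertibility requires all roots to lie outside the unit circle, i.e. |z| > 1 for every root.
This is linear in z: 1 + (-1.003) z = 0  =>  z = -1/(-1.003) = 0.997009,  |z| = 0.997009.
Moduli of all roots: 0.9970.
All moduli strictly greater than 1? No.
Verdict: Not invertible.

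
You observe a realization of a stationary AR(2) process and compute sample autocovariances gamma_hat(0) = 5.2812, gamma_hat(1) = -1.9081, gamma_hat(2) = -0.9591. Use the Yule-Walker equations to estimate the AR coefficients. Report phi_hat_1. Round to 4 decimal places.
\hat\phi_{1} = -0.4910

The Yule-Walker equations for an AR(p) process read, in matrix form,
  Gamma_p phi = r_p,   with   (Gamma_p)_{ij} = gamma(|i - j|),
                       (r_p)_i = gamma(i),   i,j = 1..p.
Substitute the sample gammas (Toeplitz matrix and right-hand side of size 2):
  Gamma_p = [[5.2812, -1.9081], [-1.9081, 5.2812]]
  r_p     = [-1.9081, -0.9591]
Written out:
  5.2812 phi_1 - 1.9081 phi_2 = -1.9081
  -1.9081 phi_1 + 5.2812 phi_2 = -0.9591
Solve by Cramer's rule:
  det = gamma(0)^2 - gamma(1)^2 = (5.2812)^2 - (-1.9081)^2 = 27.89107344 - 3.64084561 = 24.25022783
  phi_hat_1 = [gamma(1) gamma(0) - gamma(1) gamma(2)] / det = [(-1.9081)(5.2812) - (-1.9081)(-0.9591)] / 24.25022783 = -11.90711643 / 24.25022783 = -0.491
  phi_hat_2 = [gamma(0) gamma(2) - gamma(1)^2] / det = [(5.2812)(-0.9591) - (-1.9081)^2] / 24.25022783 = -8.70604453 / 24.25022783 = -0.359
So phi_hat = [-0.4910, -0.3590].
Therefore phi_hat_1 = -0.4910.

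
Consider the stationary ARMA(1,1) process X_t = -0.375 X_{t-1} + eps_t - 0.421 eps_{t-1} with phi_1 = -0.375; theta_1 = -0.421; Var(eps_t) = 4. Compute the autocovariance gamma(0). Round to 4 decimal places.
\gamma(0) = 6.9492

Multiply the model equation by X_{t-k} and take expectations. With theta_0 = psi_0 = 1 and psi_j the MA(infinity) weights, this gives
  gamma(k) - sum_i phi_i gamma(k-i) = c_k,
  c_k = sigma^2 * sum_{j=k..q} theta_j psi_{j-k}   (c_k = 0 for k > q),
using gamma(-m) = gamma(m).
psi-weights needed (psi_j = theta_j + sum_i phi_i psi_{j-i}):
  psi_1 = theta_1 + phi_1 = -0.421 + (-0.375) = -0.796
Right-hand sides:
  c_0 = sigma^2 (1 + theta_1 psi_1) = 4 * (1 + (-0.421)(-0.796)) = 4 * 1.335116 = 5.340464
  c_1 = sigma^2 theta_1 = 4 * (-0.421) = -1.684
  c_2 = 0
Equations for k = 0 and k = 1 (AR order 1):
  gamma(0) = phi_1 gamma(1) + c_0
  gamma(1) = phi_1 gamma(0) + c_1
Substituting the second into the first: gamma(0) (1 - phi_1^2) = c_0 + phi_1 c_1, so
  gamma(0) = (c_0 + phi_1 c_1) / (1 - phi_1^2) = (5.340464 + (-0.375)(-1.684)) / (1 - (-0.375)^2) = 5.971964 / 0.859375 = 6.949194.
Therefore gamma(0) = 6.9492 (to 4 decimal places).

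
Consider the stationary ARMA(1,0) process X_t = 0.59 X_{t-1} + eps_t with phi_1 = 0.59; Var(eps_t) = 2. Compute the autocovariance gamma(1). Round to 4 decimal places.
\gamma(1) = 1.8101

Multiply the model equation by X_{t-k} and take expectations. With theta_0 = psi_0 = 1 and psi_j the MA(infinity) weights, this gives
  gamma(k) - sum_i phi_i gamma(k-i) = c_k,
  c_k = sigma^2 * sum_{j=k..q} theta_j psi_{j-k}   (c_k = 0 for k > q),
using gamma(-m) = gamma(m).
Pure AR (q = 0): c_0 = sigma^2 = 2, c_k = 0 for k >= 1.
Equations for k = 0 and k = 1 (AR order 1):
  gamma(0) = phi_1 gamma(1) + c_0
  gamma(1) = phi_1 gamma(0) + c_1
Substituting the second into the first: gamma(0) (1 - phi_1^2) = c_0 + phi_1 c_1, so
  gamma(0) = c_0 / (1 - phi_1^2) = 2 / (1 - (0.59)^2) = 2 / 0.6519 = 3.067955.
  gamma(1) = phi_1 gamma(0) = (0.59)(3.067955) = 1.810094.
Therefore gamma(1) = 1.8101 (to 4 decimal places).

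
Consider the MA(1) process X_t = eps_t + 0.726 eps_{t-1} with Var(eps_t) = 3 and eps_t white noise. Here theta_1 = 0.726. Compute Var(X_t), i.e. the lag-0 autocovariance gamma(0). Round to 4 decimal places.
\gamma(0) = 4.5812

For an MA(q) process X_t = eps_t + sum_i theta_i eps_{t-i} with
Var(eps_t) = sigma^2, the variance is
  gamma(0) = sigma^2 * (1 + sum_i theta_i^2).
  sum_i theta_i^2 = (0.726)^2 = 0.527076.
  gamma(0) = 3 * (1 + 0.527076) = 3 * 1.527076 = 4.581228, which rounds to 4.5812.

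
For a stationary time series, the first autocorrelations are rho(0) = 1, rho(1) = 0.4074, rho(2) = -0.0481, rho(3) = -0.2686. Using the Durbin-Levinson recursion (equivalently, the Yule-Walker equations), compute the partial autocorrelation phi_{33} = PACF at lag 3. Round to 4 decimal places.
\phi_{33} = -0.1789

The PACF at lag k is phi_{kk}, the last component of the solution
to the Yule-Walker system G_k phi = r_k where
  (G_k)_{ij} = rho(|i - j|), (r_k)_i = rho(i), i,j = 1..k.
Equivalently, Durbin-Levinson gives phi_{kk} iteratively:
  phi_{11} = rho(1)
  phi_{kk} = [rho(k) - sum_{j=1..k-1} phi_{k-1,j} rho(k-j)]
            / [1 - sum_{j=1..k-1} phi_{k-1,j} rho(j)],
  phi_{k,j} = phi_{k-1,j} - phi_{kk} phi_{k-1,k-j},  j = 1..k-1.
Step k = 1:
  phi_11 = rho(1) = 0.4074.
Step k = 2:
  phi_22 = [rho(2) - phi_11 rho(1)] / [1 - phi_11 rho(1)] = [-0.0481 - (0.4074)(0.4074)] / [1 - (0.4074)(0.4074)]
         = -0.21407476 / 0.83402524 = -0.256677.
  Update: phi_21 = phi_11 - phi_22 phi_11 = 0.4074 - (-0.256677)(0.4074) = 0.51197.
Step k = 3:
  phi_33 = [rho(3) - phi_21 rho(2) - phi_22 rho(1)] / [1 - phi_21 rho(1) - phi_22 rho(2)]
    numerator   = -0.2686 - (0.51197)(-0.0481) - (-0.256677)(0.4074) = -0.1394042
    denominator = 1 - (0.51197)(0.4074) - (-0.256677)(-0.0481) = 0.77907726
  phi_33 = -0.1394042 / 0.77907726 = -0.1789.
Therefore phi_{33} = -0.1789.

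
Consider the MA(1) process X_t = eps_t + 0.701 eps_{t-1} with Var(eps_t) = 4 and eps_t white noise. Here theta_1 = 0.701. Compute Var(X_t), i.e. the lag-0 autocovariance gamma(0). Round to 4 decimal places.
\gamma(0) = 5.9656

For an MA(q) process X_t = eps_t + sum_i theta_i eps_{t-i} with
Var(eps_t) = sigma^2, the variance is
  gamma(0) = sigma^2 * (1 + sum_i theta_i^2).
  sum_i theta_i^2 = (0.701)^2 = 0.491401.
  gamma(0) = 4 * (1 + 0.491401) = 4 * 1.491401 = 5.965604, which rounds to 5.9656.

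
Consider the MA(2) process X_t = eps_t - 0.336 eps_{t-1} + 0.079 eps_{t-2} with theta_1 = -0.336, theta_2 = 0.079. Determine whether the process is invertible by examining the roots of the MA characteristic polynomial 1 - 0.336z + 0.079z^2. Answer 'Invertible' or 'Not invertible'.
\text{Invertible}

The MA(q) characteristic polynomial is P(z) = 1 - 0.336z + 0.079z^2.
Invertibility requires all roots to lie outside the unit circle, i.e. |z| > 1 for every root.
Set 1 + (-0.336) z + (0.079) z^2 = 0, i.e. a z^2 + b z + c = 0 with a = 0.079, b = -0.336, c = 1.
Discriminant D = b^2 - 4ac = (-0.336)^2 - 4*(0.079)*1 = 0.112896 - (0.316) = -0.203104.
D < 0, so the roots are the complex-conjugate pair z = (-b +/- i sqrt(-D)) / (2a) = 2.1266 +/- 2.8523i.
For a conjugate pair |z|^2 = z * conj(z) = (product of roots) = c/a = 1/(0.079) = 12.658228, so |z| = sqrt(12.658228) = 3.5578 for both roots.
Moduli of all roots: 3.5578, 3.5578.
All moduli strictly greater than 1? Yes.
Verdict: Invertible.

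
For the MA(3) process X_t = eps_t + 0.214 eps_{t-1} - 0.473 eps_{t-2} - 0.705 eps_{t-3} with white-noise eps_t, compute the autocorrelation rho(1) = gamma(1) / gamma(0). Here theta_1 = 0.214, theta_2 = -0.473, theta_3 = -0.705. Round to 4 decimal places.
\rho(1) = 0.2526

For an MA(q) process with theta_0 = 1, the autocovariance is
  gamma(k) = sigma^2 * sum_{i=0..q-k} theta_i * theta_{i+k},
and rho(k) = gamma(k) / gamma(0). Sigma^2 cancels.
  numerator   = (1)*(0.214) + (0.214)*(-0.473) + (-0.473)*(-0.705) = 0.446243.
  denominator = (1)^2 + (0.214)^2 + (-0.473)^2 + (-0.705)^2 = 1.76655.
  rho(1) = 0.446243 / 1.76655 = 0.2526.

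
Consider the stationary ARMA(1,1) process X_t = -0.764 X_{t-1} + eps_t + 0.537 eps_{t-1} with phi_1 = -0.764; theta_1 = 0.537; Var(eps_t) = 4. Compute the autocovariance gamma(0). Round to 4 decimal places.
\gamma(0) = 4.4951

Multiply the model equation by X_{t-k} and take expectations. With theta_0 = psi_0 = 1 and psi_j the MA(infinity) weights, this gives
  gamma(k) - sum_i phi_i gamma(k-i) = c_k,
  c_k = sigma^2 * sum_{j=k..q} theta_j psi_{j-k}   (c_k = 0 for k > q),
using gamma(-m) = gamma(m).
psi-weights needed (psi_j = theta_j + sum_i phi_i psi_{j-i}):
  psi_1 = theta_1 + phi_1 = 0.537 + (-0.764) = -0.227
Right-hand sides:
  c_0 = sigma^2 (1 + theta_1 psi_1) = 4 * (1 + (0.537)(-0.227)) = 4 * 0.878101 = 3.512404
  c_1 = sigma^2 theta_1 = 4 * (0.537) = 2.148
  c_2 = 0
Equations for k = 0 and k = 1 (AR order 1):
  gamma(0) = phi_1 gamma(1) + c_0
  gamma(1) = phi_1 gamma(0) + c_1
Substituting the second into the first: gamma(0) (1 - phi_1^2) = c_0 + phi_1 c_1, so
  gamma(0) = (c_0 + phi_1 c_1) / (1 - phi_1^2) = (3.512404 + (-0.764)(2.148)) / (1 - (-0.764)^2) = 1.871332 / 0.416304 = 4.495109.
Therefore gamma(0) = 4.4951 (to 4 decimal places).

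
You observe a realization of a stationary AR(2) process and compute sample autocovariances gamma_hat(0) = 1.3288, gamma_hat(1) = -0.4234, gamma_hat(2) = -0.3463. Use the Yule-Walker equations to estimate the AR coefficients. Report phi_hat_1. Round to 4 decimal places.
\hat\phi_{1} = -0.4471

The Yule-Walker equations for an AR(p) process read, in matrix form,
  Gamma_p phi = r_p,   with   (Gamma_p)_{ij} = gamma(|i - j|),
                       (r_p)_i = gamma(i),   i,j = 1..p.
Substitute the sample gammas (Toeplitz matrix and right-hand side of size 2):
  Gamma_p = [[1.3288, -0.4234], [-0.4234, 1.3288]]
  r_p     = [-0.4234, -0.3463]
Written out:
  1.3288 phi_1 - 0.4234 phi_2 = -0.4234
  -0.4234 phi_1 + 1.3288 phi_2 = -0.3463
Solve by Cramer's rule:
  det = gamma(0)^2 - gamma(1)^2 = (1.3288)^2 - (-0.4234)^2 = 1.76570944 - 0.17926756 = 1.58644188
  phi_hat_1 = [gamma(1) gamma(0) - gamma(1) gamma(2)] / det = [(-0.4234)(1.3288) - (-0.4234)(-0.3463)] / 1.58644188 = -0.70923734 / 1.58644188 = -0.4471
  phi_hat_2 = [gamma(0) gamma(2) - gamma(1)^2] / det = [(1.3288)(-0.3463) - (-0.4234)^2] / 1.58644188 = -0.639431 / 1.58644188 = -0.4031
So phi_hat = [-0.4471, -0.4031].
Therefore phi_hat_1 = -0.4471.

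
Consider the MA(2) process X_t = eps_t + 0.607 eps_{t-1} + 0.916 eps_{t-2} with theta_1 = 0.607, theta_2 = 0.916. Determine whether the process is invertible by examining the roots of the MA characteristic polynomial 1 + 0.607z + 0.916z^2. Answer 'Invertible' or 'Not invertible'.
\text{Invertible}

The MA(q) characteristic polynomial is P(z) = 1 + 0.607z + 0.916z^2.
Invertibility requires all roots to lie outside the unit circle, i.e. |z| > 1 for every root.
Set 1 + (0.607) z + (0.916) z^2 = 0, i.e. a z^2 + b z + c = 0 with a = 0.916, b = 0.607, c = 1.
Discriminant D = b^2 - 4ac = (0.607)^2 - 4*(0.916)*1 = 0.368449 - (3.664) = -3.295551.
D < 0, so the roots are the complex-conjugate pair z = (-b +/- i sqrt(-D)) / (2a) = -0.3313 +/- 0.9909i.
For a conjugate pair |z|^2 = z * conj(z) = (product of roots) = c/a = 1/(0.916) = 1.091703, so |z| = sqrt(1.091703) = 1.0448 for both roots.
Moduli of all roots: 1.0448, 1.0448.
All moduli strictly greater than 1? Yes.
Verdict: Invertible.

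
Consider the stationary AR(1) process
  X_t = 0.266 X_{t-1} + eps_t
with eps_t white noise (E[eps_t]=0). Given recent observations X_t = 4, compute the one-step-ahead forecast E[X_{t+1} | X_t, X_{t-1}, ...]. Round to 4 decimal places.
E[X_{t+1} \mid \mathcal F_t] = 1.0640

For an AR(p) model X_t = c + sum_i phi_i X_{t-i} + eps_t, the
one-step-ahead conditional mean is
  E[X_{t+1} | X_t, ...] = c + sum_i phi_i X_{t+1-i}.
Substitute known values:
  E[X_{t+1} | ...] = (0.266) * (4)
                   = 1.0640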